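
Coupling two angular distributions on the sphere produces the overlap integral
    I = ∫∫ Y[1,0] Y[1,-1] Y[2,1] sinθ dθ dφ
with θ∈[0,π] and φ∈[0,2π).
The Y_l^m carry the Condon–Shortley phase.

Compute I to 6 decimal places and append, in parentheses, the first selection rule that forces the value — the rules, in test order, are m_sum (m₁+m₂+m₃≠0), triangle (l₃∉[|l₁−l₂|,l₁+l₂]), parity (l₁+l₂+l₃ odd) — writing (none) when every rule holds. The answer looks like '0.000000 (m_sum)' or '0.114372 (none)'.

m-sum 0 ✓  L=4 even ✓  0≤2≤2 ✓
Π(2lᵢ+1) = 3×3×5 = 45
triangle coeff Δ(1,1,2) = 1/30
Σ_t [0,0]: t=0:+1/1 = 1/1
(3j)²=2/15 [(1 1 2; 0 0 0)], sign=+1
Σ_t [0,0]: t=0:+1/2 = 1/2
(3j)²=1/10 [(1 1 2; 0 -1 1)], sign=-1
⇒ 4πI² = 3/5
I = (-1)√(3/5/(4π)) = -0.21850969
No selection rule forces the value: the integral is nonzero (none).

-0.218510 (none)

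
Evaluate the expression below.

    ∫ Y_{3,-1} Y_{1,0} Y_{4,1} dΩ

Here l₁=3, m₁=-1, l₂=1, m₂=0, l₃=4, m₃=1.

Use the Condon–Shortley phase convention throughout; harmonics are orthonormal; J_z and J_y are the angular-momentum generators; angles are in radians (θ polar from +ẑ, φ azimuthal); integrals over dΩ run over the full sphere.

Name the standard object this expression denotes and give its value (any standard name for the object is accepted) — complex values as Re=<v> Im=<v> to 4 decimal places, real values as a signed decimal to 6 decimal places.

Gaunt coefficient, -0.238414

This is a Gaunt coefficient — the integral of a triple product of spherical harmonics over the sphere.
Checks pass: Σm=0; 8 even; l₃=4∈[2,4].
(2·3+1)(2·1+1)(2·4+1) = 189
Δ: 0! 6! 2! / 9! → 1/252
sum: t=0:+1/36 = 1/36
3j²(3 1 4; 0 0 0) = Δ·Π!·Σ² = 4/63  (sign +1)
sum: t=0:+1/48 = 1/48
3j²(3 1 4; -1 0 1) = Δ·Π!·Σ² = 5/84  (sign -1)
combine: 4πI² = 189·4/63·5/84 = 5/7
take √, sign -1: I = -0.23841361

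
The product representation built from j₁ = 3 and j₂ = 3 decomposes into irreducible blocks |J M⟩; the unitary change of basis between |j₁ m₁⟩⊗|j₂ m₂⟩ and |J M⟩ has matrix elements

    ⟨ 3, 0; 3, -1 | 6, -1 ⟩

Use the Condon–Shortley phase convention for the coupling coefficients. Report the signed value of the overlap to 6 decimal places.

+0.615457

j₁+j₂−J=0  J+j₁−j₂=6  J−j₁+j₂=6  j₁+j₂+J+1=13
(j₁±m₁, j₂±m₂, J±M) = (3,3,2,4,5,7)
P² = 12441600/11
sum k=0..0:
  [0] +1/1728 = 1/1728
S = 1/1728
C² = P²·S² = 25/66 ; C = +0.615457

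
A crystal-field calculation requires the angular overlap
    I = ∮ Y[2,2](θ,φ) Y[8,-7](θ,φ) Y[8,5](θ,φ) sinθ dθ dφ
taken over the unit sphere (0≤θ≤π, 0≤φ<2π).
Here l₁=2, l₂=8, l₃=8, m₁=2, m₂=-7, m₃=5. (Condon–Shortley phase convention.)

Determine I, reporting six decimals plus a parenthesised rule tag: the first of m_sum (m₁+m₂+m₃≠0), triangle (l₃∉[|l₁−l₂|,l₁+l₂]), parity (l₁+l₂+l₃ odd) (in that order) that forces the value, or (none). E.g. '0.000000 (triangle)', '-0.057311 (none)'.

Rules hold: Σm=0, L=18 even, 6≤8≤10.
N = 5·17·17 = 1445
Δ = 2!·2!·14!/19! = 1/348840
Racah Σ t=0..2: t=0:+1/116121600 t=1:−1/25401600 t=2:+1/116121600 = -1/45158400
⇒ 3j(2 8 8; 0 0 0)² = 24/1615, sgn -1
Racah Σ t=0..0: t=0:+1/24908083200 = 1/24908083200
⇒ 3j(2 8 8; 2 -7 5)² = 7/1292, sgn -1
4πI² = N·(3j₀)²·(3jₘ)² = 42/361
I = +1·√(0.116343/4π) = 0.09622017
No selection rule forces the value: the integral is nonzero (none).

0.096220 (none)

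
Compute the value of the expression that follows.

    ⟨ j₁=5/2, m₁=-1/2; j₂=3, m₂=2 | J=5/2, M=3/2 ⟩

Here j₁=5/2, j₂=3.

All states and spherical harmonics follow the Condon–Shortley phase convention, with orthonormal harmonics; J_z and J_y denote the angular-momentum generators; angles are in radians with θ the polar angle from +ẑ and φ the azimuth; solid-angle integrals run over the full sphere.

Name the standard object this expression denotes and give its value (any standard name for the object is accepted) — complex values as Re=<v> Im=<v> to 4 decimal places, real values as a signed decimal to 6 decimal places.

Clebsch–Gordan coefficient, +√(1/14) ≈ +0.267261

This is a Clebsch–Gordan (vector-coupling) coefficient.
√[6·3!2!3!/9! · 2!3!5!1!4!1!] = √(288/7)
  +(−1)^2/∏(2,1,1,3,1,0)! = 1/12  (running 1/12)
  +(−1)^3/∏(3,0,0,2,2,1)! = -1/24  (running 1/24)
⟨..|..⟩ = √(288/7)·(1/24) = +0.267261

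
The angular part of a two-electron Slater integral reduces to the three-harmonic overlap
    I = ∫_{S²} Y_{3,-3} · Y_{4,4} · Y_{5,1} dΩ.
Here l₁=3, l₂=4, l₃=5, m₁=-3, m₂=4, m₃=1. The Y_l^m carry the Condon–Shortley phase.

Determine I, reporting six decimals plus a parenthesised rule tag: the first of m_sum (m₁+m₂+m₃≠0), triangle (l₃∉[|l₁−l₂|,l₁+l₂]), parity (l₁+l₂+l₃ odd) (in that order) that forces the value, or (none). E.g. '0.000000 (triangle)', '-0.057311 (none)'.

0.000000 (m_sum)

m-sum = -3 + 4 + 1 = 2 ≠ 0 ⇒ I = 0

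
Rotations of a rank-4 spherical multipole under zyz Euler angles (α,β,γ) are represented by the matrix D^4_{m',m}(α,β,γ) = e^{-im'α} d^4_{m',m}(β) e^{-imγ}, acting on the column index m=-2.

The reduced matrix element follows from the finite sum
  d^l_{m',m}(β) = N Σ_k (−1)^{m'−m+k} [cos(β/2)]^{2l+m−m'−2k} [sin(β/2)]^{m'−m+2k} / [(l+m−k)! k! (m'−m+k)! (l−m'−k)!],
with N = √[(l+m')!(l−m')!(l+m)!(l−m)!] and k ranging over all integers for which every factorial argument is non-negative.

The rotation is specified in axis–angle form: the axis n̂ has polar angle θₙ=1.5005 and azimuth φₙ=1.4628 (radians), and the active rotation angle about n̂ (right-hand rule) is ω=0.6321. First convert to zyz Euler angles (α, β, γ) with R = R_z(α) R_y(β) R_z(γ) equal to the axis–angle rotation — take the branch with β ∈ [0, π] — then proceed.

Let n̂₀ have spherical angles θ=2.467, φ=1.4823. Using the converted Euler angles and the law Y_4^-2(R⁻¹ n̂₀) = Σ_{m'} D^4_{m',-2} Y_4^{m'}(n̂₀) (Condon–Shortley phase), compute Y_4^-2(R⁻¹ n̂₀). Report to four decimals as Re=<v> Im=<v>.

Axis–angle → zyz. n̂ = (sinθₙcosφₙ, sinθₙsinφₙ, cosθₙ) = (+0.107520, +0.991719, +0.070238), ω = 0.6321.
R = I cosω + sinω [n̂]ₓ + (1−cosω) n̂n̂ᵀ gives
  R = [+0.809022, -0.020898, +0.587407; +0.062102, +0.996813, -0.050069; -0.584488, +0.076986, +0.807742]
β = atan2(√(R₁₃²+R₂₃²), R₃₃) = 0.630485; α = atan2(R₂₃, R₁₃) mod 2π = 6.198154; γ = atan2(R₃₂, −R₃₁) mod 2π = 0.130961
Need the full column D^4_{m',-2} for m'=−4..4 at α=6.1982, β=0.6305, γ=0.1310.
cos(β/2)=0.950721, sin(β/2)=0.310047
d^4_{-4,-2}: single k=2 term ⇒ +0.375624;  D = +0.374476-0.029345i
d^4_{-3,-2}: k∈[1..2] ⇒ +0.814449 -0.259857 = +0.554592;  D = +0.554579+0.003786i
d^4_{-2,-2}: k∈[0..2] ⇒ +0.667460 -0.851835 +0.113244 = -0.071131;  D = -0.070831-0.006525i
d^4_{-1,-2}: k∈[0..2] ⇒ -0.923498 +0.491083 -0.034819 = -0.467234;  D = -0.459943-0.082219i
d^4_{0,-2}: k∈[0..2] ⇒ +0.673435 -0.190991 +0.007617 = +0.490061;  D = +0.473347+0.126895i
d^4_{1,-2}: k∈[0..2] ⇒ -0.327389 +0.052228 -0.001111 = -0.276272;  D = -0.259809-0.093942i
d^4_{2,-2}: k∈[0..2] ⇒ +0.113244 -0.009635 +0.000085 = +0.103694;  D = +0.094168+0.043414i
d^4_{3,-2}: k∈[0..1] ⇒ -0.027636 +0.000980 = -0.026657;  D = -0.023173-0.013176i
d^4_{4,-2}: single k=0 term ⇒ +0.004249;  D = +0.003502+0.002406i
Y_4^{m'}(θ=2.467,φ=1.4823) and Σ D·Y over m':
  (+0.3745-0.0293i)·(+0.0632+0.0233i)  (+0.5546+0.0038i)·(+0.0625-0.2298i)  (-0.0708-0.0065i)·(-0.4200-0.0751i)  (-0.4599-0.0822i)·(-0.0259+0.2918i)  (+0.4733+0.1269i)·(-0.2410+0.0000i)  (-0.2598-0.0939i)·(+0.0259+0.2918i)  (+0.0942+0.0434i)·(-0.4200+0.0751i)  (-0.0232-0.0132i)·(-0.0625-0.2298i)  (+0.0035+0.0024i)·(+0.0632-0.0233i)
Y_4^-2(R⁻¹ n̂) = -0.012467-0.358082i

Re=-0.0125 Im=-0.3581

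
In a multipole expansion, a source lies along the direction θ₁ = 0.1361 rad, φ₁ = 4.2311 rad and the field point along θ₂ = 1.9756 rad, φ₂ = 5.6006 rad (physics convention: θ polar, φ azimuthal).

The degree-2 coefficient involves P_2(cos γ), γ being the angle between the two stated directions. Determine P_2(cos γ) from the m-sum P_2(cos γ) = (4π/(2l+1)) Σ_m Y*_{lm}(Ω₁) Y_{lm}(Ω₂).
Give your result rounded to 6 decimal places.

Term-by-term m-sum for l=2 (normalisation 4π/5 = 2.513274):
  term(m=-2) = -0.00214 - 0.00091j   from Y*(Ω₁)=-0.00406 + 0.00584j, Y(Ω₂)=0.06664 + 0.31948j
  term(m=-1) = -0.00581 + 0.02846j   from Y*(Ω₁)=-0.04807 - 0.09205j, Y(Ω₂)=-0.21701 - 0.17642j
  term(m=+0) = -0.10343 + 0.00000j   from Y*(Ω₁)=0.61336 + 0.00000j, Y(Ω₂)=-0.16863 + 0.00000j
  term(m=+1) = -0.00581 - 0.02846j   from Y*(Ω₁)=0.04807 - 0.09205j, Y(Ω₂)=0.21701 - 0.17642j
  term(m=+2) = -0.00214 + 0.00091j   from Y*(Ω₁)=-0.00406 - 0.00584j, Y(Ω₂)=0.06664 - 0.31948j
Total Σ_m = -0.11932 + 0.00000j. Multiply by 2.513274: -0.29988 + 0.00000j. P_2(cos γ) = -0.299877

-0.299877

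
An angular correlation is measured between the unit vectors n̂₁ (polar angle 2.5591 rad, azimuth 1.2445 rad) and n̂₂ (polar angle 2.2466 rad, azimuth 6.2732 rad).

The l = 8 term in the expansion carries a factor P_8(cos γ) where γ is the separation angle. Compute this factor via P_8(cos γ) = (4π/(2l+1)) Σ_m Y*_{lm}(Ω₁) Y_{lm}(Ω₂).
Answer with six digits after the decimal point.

0.308855

Term-by-term m-sum for l=8 (normalisation 4π/17 = 0.739198):
  [-8]  conj(Y_{8,-8})(Ω₁) = (-0.003727, -0.002190) ; Y_{8,-8}(Ω₂) = (0.070542, 0.005647) ; Δ = (-0.000251, -0.000176)
  [-7]  conj(Y_{8,-7})(Ω₁) = (0.019849, -0.017174) ; Y_{8,-7}(Ω₂) = (-0.226397, -0.015850) ; Δ = (-0.004766, 0.003574)
  [-6]  conj(Y_{8,-6})(Ω₁) = (0.037245, 0.091393) ; Y_{8,-6}(Ω₂) = (0.412665, 0.024753) ; Δ = (0.013108, 0.038637)
  [-5]  conj(Y_{8,-5})(Ω₁) = (-0.254756, 0.015479) ; Y_{8,-5}(Ω₂) = (-0.421386, -0.021056) ; Δ = (0.107677, -0.001159)
  [-4]  conj(Y_{8,-4})(Ω₁) = (0.117757, -0.432867) ; Y_{8,-4}(Ω₂) = (0.097476, 0.003895) ; Δ = (0.013165, -0.041735)
  [-3]  conj(Y_{8,-3})(Ω₁) = (0.386498, 0.259851) ; Y_{8,-3}(Ω₂) = (0.311860, 0.009345) ; Δ = (0.118105, 0.084649)
  [-2]  conj(Y_{8,-2})(Ω₁) = (-0.075029, 0.057345) ; Y_{8,-2}(Ω₂) = (-0.277702, -0.005547) ; Δ = (0.021154, -0.015509)
  [-1]  conj(Y_{8,-1})(Ω₁) = (0.122986, 0.363444) ; Y_{8,-1}(Ω₂) = (-0.196479, -0.001962) ; Δ = (-0.023451, -0.071650)
  [+0]  conj(Y_{8,0})(Ω₁) = (-0.230401, -0.000000) ; Y_{8,0}(Ω₂) = (0.311003, 0.000000) ; Δ = (-0.071655, -0.000000)
  [+1]  conj(Y_{8,1})(Ω₁) = (-0.122986, 0.363444) ; Y_{8,1}(Ω₂) = (0.196479, -0.001962) ; Δ = (-0.023451, 0.071650)
  [+2]  conj(Y_{8,2})(Ω₁) = (-0.075029, -0.057345) ; Y_{8,2}(Ω₂) = (-0.277702, 0.005547) ; Δ = (0.021154, 0.015509)
  [+3]  conj(Y_{8,3})(Ω₁) = (-0.386498, 0.259851) ; Y_{8,3}(Ω₂) = (-0.311860, 0.009345) ; Δ = (0.118105, -0.084649)
  [+4]  conj(Y_{8,4})(Ω₁) = (0.117757, 0.432867) ; Y_{8,4}(Ω₂) = (0.097476, -0.003895) ; Δ = (0.013165, 0.041735)
  [+5]  conj(Y_{8,5})(Ω₁) = (0.254756, 0.015479) ; Y_{8,5}(Ω₂) = (0.421386, -0.021056) ; Δ = (0.107677, 0.001159)
  [+6]  conj(Y_{8,6})(Ω₁) = (0.037245, -0.091393) ; Y_{8,6}(Ω₂) = (0.412665, -0.024753) ; Δ = (0.013108, -0.038637)
  [+7]  conj(Y_{8,7})(Ω₁) = (-0.019849, -0.017174) ; Y_{8,7}(Ω₂) = (0.226397, -0.015850) ; Δ = (-0.004766, -0.003574)
  [+8]  conj(Y_{8,8})(Ω₁) = (-0.003727, 0.002190) ; Y_{8,8}(Ω₂) = (0.070542, -0.005647) ; Δ = (-0.000251, 0.000176)
Σ over m = (0.417824, -0.000000); ×(4π/17) → (0.308855, -0.000000). Real part: 0.308855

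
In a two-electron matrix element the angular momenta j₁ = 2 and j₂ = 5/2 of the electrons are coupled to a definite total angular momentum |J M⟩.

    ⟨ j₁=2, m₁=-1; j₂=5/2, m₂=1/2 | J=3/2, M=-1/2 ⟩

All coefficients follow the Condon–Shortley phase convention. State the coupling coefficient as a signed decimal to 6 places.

+0.487950

j₁+j₂−J=3  J+j₁−j₂=1  J−j₁+j₂=2  j₁+j₂+J+1=7
(j₁±m₁, j₂±m₂, J±M) = (1,3,3,2,1,2)
P² = 48/35
sum k=2..3:
  [2] +1/2 = 1/2
  [3] −1/12 = -1/12
S = 5/12
C² = P²·S² = 5/21 ; C = +0.487950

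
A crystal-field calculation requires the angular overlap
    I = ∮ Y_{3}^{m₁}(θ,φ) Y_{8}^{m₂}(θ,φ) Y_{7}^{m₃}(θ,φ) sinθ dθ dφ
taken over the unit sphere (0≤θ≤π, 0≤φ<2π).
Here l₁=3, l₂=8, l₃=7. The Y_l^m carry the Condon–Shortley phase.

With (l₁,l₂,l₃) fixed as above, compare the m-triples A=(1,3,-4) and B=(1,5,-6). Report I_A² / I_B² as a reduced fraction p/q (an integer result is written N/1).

Same 3,8,7: normalisation and zero-m 3j drop out of the ratio.
A: Δ: 4! 2! 12! / 19! → 1/5290740; sum: t=0:+1/1916006400 t=1:−1/43545600 t=2:+1/17418240 = 67/1916006400; 3j²(3 8 7; 1 3 -4) = Δ·Π!·Σ² = 4489/352716  (sign -1)
B: Δ: 4! 2! 12! / 19! → 1/5290740; sum: t=1:−1/2874009600 t=2:+1/319334400 = 1/359251200; 3j²(3 8 7; 1 5 -6) = Δ·Π!·Σ² = 1664/101745  (sign -1)
I_A²/I_B² = (4489/352716)/(1664/101745) = 67335/86528

67335/86528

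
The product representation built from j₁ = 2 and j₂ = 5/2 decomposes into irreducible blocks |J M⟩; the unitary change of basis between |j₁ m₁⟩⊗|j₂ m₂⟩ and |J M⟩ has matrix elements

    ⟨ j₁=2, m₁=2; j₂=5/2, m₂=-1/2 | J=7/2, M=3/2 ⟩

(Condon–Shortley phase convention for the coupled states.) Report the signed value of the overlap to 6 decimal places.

+0.617213

j₁+j₂−J=1  J+j₁−j₂=3  J−j₁+j₂=4  j₁+j₂+J+1=9
(j₁±m₁, j₂±m₂, J±M) = (4,0,2,3,5,2)
P² = 1536/7
sum k=0..0:
  [0] +1/24 = 1/24
S = 1/24
C² = P²·S² = 8/21 ; C = +0.617213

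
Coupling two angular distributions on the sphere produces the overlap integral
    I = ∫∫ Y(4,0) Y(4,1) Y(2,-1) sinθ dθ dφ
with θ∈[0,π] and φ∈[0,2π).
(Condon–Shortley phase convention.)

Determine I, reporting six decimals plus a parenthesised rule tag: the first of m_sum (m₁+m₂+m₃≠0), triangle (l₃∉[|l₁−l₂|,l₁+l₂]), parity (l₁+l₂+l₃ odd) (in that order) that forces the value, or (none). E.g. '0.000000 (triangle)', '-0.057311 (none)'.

-0.044869 (none)

m-sum 0 ✓  L=10 even ✓  0≤2≤8 ✓
Π(2lᵢ+1) = 9×9×5 = 405
triangle coeff Δ(4,4,2) = 1/13860
Σ_t [2,4]: t=2:+1/192 t=3:−1/36 t=4:+1/192 = -5/288
(3j)²=20/693 [(4 4 2; 0 0 0)], sign=-1
Σ_t [3,4]: t=3:−1/72 t=4:+1/96 = -1/288
(3j)²=1/462 [(4 4 2; 0 1 -1)], sign=+1
⇒ 4πI² = 150/5929
I = (-1)√(150/5929/(4π)) = -0.04486937
No selection rule forces the value: the integral is nonzero (none).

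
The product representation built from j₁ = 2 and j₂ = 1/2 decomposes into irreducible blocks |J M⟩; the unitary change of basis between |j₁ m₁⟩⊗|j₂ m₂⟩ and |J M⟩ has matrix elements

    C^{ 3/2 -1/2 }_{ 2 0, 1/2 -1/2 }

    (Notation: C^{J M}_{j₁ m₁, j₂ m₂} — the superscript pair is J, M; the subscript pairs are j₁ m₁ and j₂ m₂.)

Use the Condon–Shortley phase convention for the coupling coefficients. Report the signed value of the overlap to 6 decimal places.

+0.632456  (= +√(2/5))

j₁+j₂−J=1  J+j₁−j₂=3  J−j₁+j₂=0  j₁+j₂+J+1=5
(j₁±m₁, j₂±m₂, J±M) = (2,2,0,1,1,2)
P² = 8/5
sum k=0..0:
  [0] +1/2 = 1/2
S = 1/2
C² = P²·S² = 2/5 ; C = +0.632456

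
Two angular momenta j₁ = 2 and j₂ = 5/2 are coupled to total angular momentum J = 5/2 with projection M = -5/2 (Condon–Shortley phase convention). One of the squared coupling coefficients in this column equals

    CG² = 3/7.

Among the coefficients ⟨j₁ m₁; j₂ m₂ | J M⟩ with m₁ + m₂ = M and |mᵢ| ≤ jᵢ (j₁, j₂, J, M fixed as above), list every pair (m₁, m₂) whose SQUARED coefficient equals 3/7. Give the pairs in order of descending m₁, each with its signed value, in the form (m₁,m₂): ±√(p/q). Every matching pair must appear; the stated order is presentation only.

Admissible pairs with m₁+m₂ = M = -5/2: (-2,-1/2), (-1,-3/2), (0,-5/2)
  (m₁,m₂)=(0,-5/2): CG² = 5/14, CG = +√(5/14)
  (m₁,m₂)=(-1,-3/2): CG² = 3/7, CG = −√(3/7)   ← matches the target
  (m₁,m₂)=(-2,-1/2): CG² = 3/14, CG = +√(3/14)
Pairs with CG² = 3/7: (-1,-3/2): −√(3/7)

(-1,-3/2): −√(3/7)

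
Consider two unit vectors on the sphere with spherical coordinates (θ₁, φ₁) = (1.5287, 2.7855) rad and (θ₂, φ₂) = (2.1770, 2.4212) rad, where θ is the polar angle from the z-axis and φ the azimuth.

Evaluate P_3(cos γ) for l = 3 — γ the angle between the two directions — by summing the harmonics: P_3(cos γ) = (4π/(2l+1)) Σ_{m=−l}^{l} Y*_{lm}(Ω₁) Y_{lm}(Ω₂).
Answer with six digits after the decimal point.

-0.088471

Summing Y*_{l m}(θ₁,φ₁)·Y_{l m}(θ₂,φ₂) over m ∈ [−3, 3]; prefactor 4π/(2·3+1) = 1.795196:
  m=-3: Y*=(-0.200416, 0.364673)  Y=(0.128914, -0.192377)  product (0.044318, 0.085567)
  m=-2: Y*=(0.032497, -0.028056)  Y=(-0.050984, -0.389942)  product (-0.012597, -0.011242)
  m=-1: Y*=(0.299958, -0.111569)  Y=(-0.124372, -0.109169)  product (-0.049486, -0.018870)
  m=+0: Y*=(-0.046975, -0.000000)  Y=(0.292757, 0.000000)  product (-0.013752, -0.000000)
  m=+1: Y*=(-0.299958, -0.111569)  Y=(0.124372, -0.109169)  product (-0.049486, 0.018870)
  m=+2: Y*=(0.032497, 0.028056)  Y=(-0.050984, 0.389942)  product (-0.012597, 0.011242)
  m=+3: Y*=(0.200416, 0.364673)  Y=(-0.128914, -0.192377)  product (0.044318, -0.085567)
Σ over m = (-0.049282, 0.000000); ×(4π/7) → (-0.088471, 0.000000). Real part: -0.088471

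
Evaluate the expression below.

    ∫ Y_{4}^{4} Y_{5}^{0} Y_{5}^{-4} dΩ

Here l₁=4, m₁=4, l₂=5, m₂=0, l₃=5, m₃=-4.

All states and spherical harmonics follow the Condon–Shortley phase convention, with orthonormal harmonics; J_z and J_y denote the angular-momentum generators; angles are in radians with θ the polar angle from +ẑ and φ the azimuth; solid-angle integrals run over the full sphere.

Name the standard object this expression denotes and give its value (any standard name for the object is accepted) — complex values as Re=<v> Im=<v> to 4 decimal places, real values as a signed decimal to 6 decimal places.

Gaunt coefficient, +0.130198

This is a Gaunt coefficient — the integral of a triple product of spherical harmonics over the sphere.
m-sum 0 ✓  L=14 even ✓  1≤5≤9 ✓
Π(2lᵢ+1) = 9×11×11 = 1089
triangle coeff Δ(4,5,5) = 1/3153150
Σ_t [0,4]: t=0:+1/69120 t=1:−1/1728 t=2:+1/576 t=3:−1/1728 t=4:+1/69120 = 7/11520
(3j)²=2/143 [(4 5 5; 0 0 0)], sign=-1
Σ_t [0,0]: t=0:+1/69120 = 1/69120
(3j)²=2/143 [(4 5 5; 4 0 -4)], sign=-1
⇒ 4πI² = 36/169
I = (+1)√(36/169/(4π)) = 0.13019760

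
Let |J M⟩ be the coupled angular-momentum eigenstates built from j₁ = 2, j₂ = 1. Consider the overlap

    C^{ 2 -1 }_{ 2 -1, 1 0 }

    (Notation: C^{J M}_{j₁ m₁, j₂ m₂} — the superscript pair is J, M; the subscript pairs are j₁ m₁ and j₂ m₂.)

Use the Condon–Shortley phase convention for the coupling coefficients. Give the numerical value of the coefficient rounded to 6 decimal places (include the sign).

triangle: 1!×3!×1!/6! = 6/720
(j±m)!: 1!×3!×1!×1!×1!×3! = 36
prefactor² = (2J+1)×Δ×N² = 3/2
  k=0: +1/(0!×1!×3!×1!×0!×0!) = 1/6
  k=1: −1/(1!×0!×2!×0!×1!×1!) = -1/2
Σ = -1/3  ⇒  CG² = 3/2×(-1/3)² = 1/6
CG = −√(1/6) = -0.408248

−√(1/6) ≈ -0.408248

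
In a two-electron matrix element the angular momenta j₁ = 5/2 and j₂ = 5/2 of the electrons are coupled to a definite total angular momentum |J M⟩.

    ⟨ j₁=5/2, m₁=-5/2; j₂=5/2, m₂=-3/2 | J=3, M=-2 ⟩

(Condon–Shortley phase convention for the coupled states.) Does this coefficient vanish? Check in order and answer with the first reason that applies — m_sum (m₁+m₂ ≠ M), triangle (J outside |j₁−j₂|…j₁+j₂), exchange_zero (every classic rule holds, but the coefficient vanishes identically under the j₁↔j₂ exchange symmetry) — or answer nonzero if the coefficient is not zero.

m_sum

m-sum: m₁+m₂ = -5/2+(-3/2) = -4, M = -2  ✗ ⇒ coefficient is 0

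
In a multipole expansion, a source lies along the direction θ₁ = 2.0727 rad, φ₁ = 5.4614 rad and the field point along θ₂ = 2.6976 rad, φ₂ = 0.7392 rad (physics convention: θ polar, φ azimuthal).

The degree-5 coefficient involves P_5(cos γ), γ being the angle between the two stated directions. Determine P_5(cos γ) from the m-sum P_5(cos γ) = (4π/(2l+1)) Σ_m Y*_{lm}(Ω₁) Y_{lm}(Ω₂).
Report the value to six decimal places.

Expand P_5 via completeness: Σ_{m} conj(Y_{5,m}) at Ω₁ times Y_{5,m} at Ω₂ —
  [-5]  conj(Y_{5,-5})(Ω₁) = -0.13639 + 0.19789j ; Y_{5,-5}(Ω₂) = -0.00577 + 0.00357j ; Δ = 0.00008 - 0.00163j
  [-4]  conj(Y_{5,-4})(Ω₁) = 0.41266 - 0.06049j ; Y_{5,-4}(Ω₂) = 0.04435 + 0.00829j ; Δ = 0.01881 + 0.00074j
  [-3]  conj(Y_{5,-3})(Ω₁) = -0.19689 - 0.15800j ; Y_{5,-3}(Ω₂) = -0.10475 - 0.13871j ; Δ = -0.00129 + 0.04386j
  [-2]  conj(Y_{5,-2})(Ω₁) = -0.01393 - 0.19102j ; Y_{5,-2}(Ω₂) = -0.03769 + 0.40672j ; Δ = 0.07822 + 0.00153j
  [-1]  conj(Y_{5,-1})(Ω₁) = -0.21324 + 0.22936j ; Y_{5,-1}(Ω₂) = 0.36079 - 0.32890j ; Δ = -0.00150 + 0.15288j
  [+0]  conj(Y_{5,0})(Ω₁) = -0.12228 + 0.00000j ; Y_{5,0}(Ω₂) = 0.01984 + 0.00000j ; Δ = -0.00243 + 0.00000j
  [+1]  conj(Y_{5,1})(Ω₁) = 0.21324 + 0.22936j ; Y_{5,1}(Ω₂) = -0.36079 - 0.32890j ; Δ = -0.00150 - 0.15288j
  [+2]  conj(Y_{5,2})(Ω₁) = -0.01393 + 0.19102j ; Y_{5,2}(Ω₂) = -0.03769 - 0.40672j ; Δ = 0.07822 - 0.00153j
  [+3]  conj(Y_{5,3})(Ω₁) = 0.19689 - 0.15800j ; Y_{5,3}(Ω₂) = 0.10475 - 0.13871j ; Δ = -0.00129 - 0.04386j
  [+4]  conj(Y_{5,4})(Ω₁) = 0.41266 + 0.06049j ; Y_{5,4}(Ω₂) = 0.04435 - 0.00829j ; Δ = 0.01881 - 0.00074j
  [+5]  conj(Y_{5,5})(Ω₁) = 0.13639 + 0.19789j ; Y_{5,5}(Ω₂) = 0.00577 + 0.00357j ; Δ = 0.00008 + 0.00163j
Total Σ_m = 0.18619 + 0.00000j. Multiply by 1.142397: 0.21271 + 0.00000j. P_5(cos γ) = 0.212707

0.212707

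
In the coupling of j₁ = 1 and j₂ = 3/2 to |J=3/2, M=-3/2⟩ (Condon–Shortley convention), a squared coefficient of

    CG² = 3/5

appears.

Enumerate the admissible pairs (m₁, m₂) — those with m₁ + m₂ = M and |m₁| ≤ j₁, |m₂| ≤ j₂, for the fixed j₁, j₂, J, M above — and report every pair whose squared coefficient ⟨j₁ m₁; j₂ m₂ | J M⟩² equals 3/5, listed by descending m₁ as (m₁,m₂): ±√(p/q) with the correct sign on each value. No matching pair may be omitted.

Admissible pairs with m₁+m₂ = M = -3/2: (-1,-1/2), (0,-3/2)
  (m₁,m₂)=(0,-3/2): CG² = 3/5, CG = +√(3/5)   ← matches the target
  (m₁,m₂)=(-1,-1/2): CG² = 2/5, CG = −√(2/5)
Pairs with CG² = 3/5: (0,-3/2): +√(3/5)

(0,-3/2): +√(3/5)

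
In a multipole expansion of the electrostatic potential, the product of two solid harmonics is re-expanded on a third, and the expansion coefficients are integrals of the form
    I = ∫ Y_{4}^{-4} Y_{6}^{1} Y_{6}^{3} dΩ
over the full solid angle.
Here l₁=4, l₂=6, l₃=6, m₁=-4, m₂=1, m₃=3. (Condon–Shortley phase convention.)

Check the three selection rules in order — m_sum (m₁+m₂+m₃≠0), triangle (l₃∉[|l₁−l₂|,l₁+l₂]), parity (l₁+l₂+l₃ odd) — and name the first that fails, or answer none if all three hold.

Σmᵢ = 0  ✓
l₃∈[|l₁−l₂|,l₁+l₂]=[2,10], have l₃=6  ✓
Σlᵢ = 16 ⇒ even  ✓

none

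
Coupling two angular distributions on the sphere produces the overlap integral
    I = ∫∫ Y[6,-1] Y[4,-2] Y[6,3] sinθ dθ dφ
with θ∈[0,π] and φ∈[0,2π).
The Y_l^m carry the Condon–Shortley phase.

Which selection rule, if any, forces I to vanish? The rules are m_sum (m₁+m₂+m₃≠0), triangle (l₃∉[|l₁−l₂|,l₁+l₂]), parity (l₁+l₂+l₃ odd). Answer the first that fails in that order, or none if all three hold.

none

m₁+m₂+m₃ = -1 − 2 + 3 = 0  ✓
triangle: |6−4|=2 ≤ l₃=6 ≤ 6+4=10  ✓
parity: l₁+l₂+l₃ = 16 is even  ✓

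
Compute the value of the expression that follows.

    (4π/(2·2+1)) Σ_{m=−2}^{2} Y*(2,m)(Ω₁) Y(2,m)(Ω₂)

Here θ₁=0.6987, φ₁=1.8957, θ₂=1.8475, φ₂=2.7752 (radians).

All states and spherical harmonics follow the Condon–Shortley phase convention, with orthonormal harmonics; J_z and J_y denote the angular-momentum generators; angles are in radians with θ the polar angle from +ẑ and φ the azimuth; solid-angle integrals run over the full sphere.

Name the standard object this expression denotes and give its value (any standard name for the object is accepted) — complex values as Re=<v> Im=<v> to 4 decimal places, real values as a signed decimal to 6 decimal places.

This sum is the spherical-harmonic addition theorem: it equals the Legendre polynomial P_l(cos γ) of the angle γ between the two directions.
Summing Y*_{l m}(θ₁,φ₁)·Y_{l m}(θ₂,φ₂) over m ∈ [−2, 2]; prefactor 4π/(2·2+1) = 2.513274:
  [-2]  conj(Y_{2,-2})(Ω₁) = -0.12725 - 0.09669j ; Y_{2,-2}(Ω₂) = 0.26569 + 0.23911j ; Δ = -0.01069 - 0.05612j
  [-1]  conj(Y_{2,-1})(Ω₁) = -0.12146 + 0.36058j ; Y_{2,-1}(Ω₂) = 0.18955 + 0.07273j ; Δ = -0.04925 + 0.05951j
  [+0]  conj(Y_{2,0})(Ω₁) = 0.23932 + 0.00000j ; Y_{2,0}(Ω₂) = -0.24478 + 0.00000j ; Δ = -0.05858 + 0.00000j
  [+1]  conj(Y_{2,1})(Ω₁) = 0.12146 + 0.36058j ; Y_{2,1}(Ω₂) = -0.18955 + 0.07273j ; Δ = -0.04925 - 0.05951j
  [+2]  conj(Y_{2,2})(Ω₁) = -0.12725 + 0.09669j ; Y_{2,2}(Ω₂) = 0.26569 - 0.23911j ; Δ = -0.01069 + 0.05612j
Total Σ_m = -0.17845 + 0.00000j. Multiply by 2.513274: -0.44849 + 0.00000j. P_2(cos γ) = -0.448492

Legendre polynomial (addition theorem), -0.448492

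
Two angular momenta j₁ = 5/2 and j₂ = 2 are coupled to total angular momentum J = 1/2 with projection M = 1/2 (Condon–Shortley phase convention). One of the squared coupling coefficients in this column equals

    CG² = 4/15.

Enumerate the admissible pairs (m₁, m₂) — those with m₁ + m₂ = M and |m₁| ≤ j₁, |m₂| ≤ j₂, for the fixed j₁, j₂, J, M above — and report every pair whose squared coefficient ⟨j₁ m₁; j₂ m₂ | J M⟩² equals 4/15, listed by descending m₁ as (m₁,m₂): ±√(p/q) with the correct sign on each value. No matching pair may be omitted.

(3/2,-1): −√(4/15)

Admissible pairs with m₁+m₂ = M = 1/2: (-3/2,2), (-1/2,1), (1/2,0), (3/2,-1), (5/2,-2)
  (m₁,m₂)=(5/2,-2): CG² = 1/3, CG = +√(1/3)
  (m₁,m₂)=(3/2,-1): CG² = 4/15, CG = −√(4/15)   ← matches the target
  (m₁,m₂)=(1/2,0): CG² = 1/5, CG = +√(1/5)
  (m₁,m₂)=(-1/2,1): CG² = 2/15, CG = −√(2/15)
  (m₁,m₂)=(-3/2,2): CG² = 1/15, CG = +√(1/15)
Pairs with CG² = 4/15: (3/2,-1): −√(4/15)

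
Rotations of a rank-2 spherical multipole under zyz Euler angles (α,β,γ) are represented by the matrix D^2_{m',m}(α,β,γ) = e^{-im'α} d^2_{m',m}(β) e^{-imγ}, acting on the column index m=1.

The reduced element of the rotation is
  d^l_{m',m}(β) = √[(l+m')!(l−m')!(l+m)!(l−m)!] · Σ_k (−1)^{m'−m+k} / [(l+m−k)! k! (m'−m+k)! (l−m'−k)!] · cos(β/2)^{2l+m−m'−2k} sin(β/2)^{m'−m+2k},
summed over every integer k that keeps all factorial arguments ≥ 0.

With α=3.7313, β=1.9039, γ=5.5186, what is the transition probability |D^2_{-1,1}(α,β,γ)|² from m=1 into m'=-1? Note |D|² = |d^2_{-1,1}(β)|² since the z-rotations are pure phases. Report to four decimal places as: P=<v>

P=0.0527

Split into d^2_{-1,1}(β=1.9039) × two z-phases.
c=cos(1.903900/2)=0.580096, s=sin(1.903900/2)=0.814548; N=√[1·6·6·1]=6.000000
Admissible k: 2..3 (factorial args all ≥0)
  k=2: (−1)^0·6.0000/(2)·0.5801^2·0.8145^2 = +0.669814
  k=3: (−1)^1·6.0000/(6)·0.5801^0·0.8145^4 = -0.440217
d^2_{-1,1}(1.9039) = +0.669814 -0.440217 = +0.229597
|D^2_{-1,1}|² = |d^2_{-1,1}(β)|² = (+0.229597)² = 0.052715 (the z-rotation phases have unit modulus)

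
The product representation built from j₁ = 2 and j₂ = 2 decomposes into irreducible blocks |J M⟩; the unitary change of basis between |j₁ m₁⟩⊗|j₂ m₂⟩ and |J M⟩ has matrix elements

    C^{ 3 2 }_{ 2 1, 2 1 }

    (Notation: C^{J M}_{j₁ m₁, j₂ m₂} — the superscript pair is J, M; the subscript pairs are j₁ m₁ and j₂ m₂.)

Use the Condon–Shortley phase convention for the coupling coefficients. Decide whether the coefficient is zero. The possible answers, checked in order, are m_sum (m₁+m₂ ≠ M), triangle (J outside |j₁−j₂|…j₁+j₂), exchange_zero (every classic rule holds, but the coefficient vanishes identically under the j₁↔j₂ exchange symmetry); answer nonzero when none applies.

m-sum: m₁+m₂ = 1+1 = 2, M = 2  ✓
triangle: |j₁−j₂| = 0 ≤ J = 3 ≤ j₁+j₂ = 4  ✓
exchange: j₁=j₂ and m₁=m₂, and (−1)^(j₁+j₂−J) = (−1)^1 = −1 forces ⟨j₁m₁;j₂m₂|JM⟩ = −⟨j₂m₂;j₁m₁|JM⟩ = −⟨j₁m₁;j₂m₂|JM⟩ ⇒ the coefficient vanishes identically
Racah sum check: Σ_k collapses to 0 ⇒ CG = 0

exchange_zero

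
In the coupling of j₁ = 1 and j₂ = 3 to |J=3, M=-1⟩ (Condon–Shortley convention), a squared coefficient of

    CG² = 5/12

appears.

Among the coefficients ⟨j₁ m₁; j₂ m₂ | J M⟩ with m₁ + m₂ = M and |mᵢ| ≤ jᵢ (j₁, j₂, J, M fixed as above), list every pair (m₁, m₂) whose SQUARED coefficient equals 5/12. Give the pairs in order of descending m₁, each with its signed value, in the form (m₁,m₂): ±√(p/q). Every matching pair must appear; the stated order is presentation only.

Admissible pairs with m₁+m₂ = M = -1: (-1,0), (0,-1), (1,-2)
  (m₁,m₂)=(1,-2): CG² = 5/12, CG = +√(5/12)   ← matches the target
  (m₁,m₂)=(0,-1): CG² = 1/12, CG = +√(1/12)
  (m₁,m₂)=(-1,0): CG² = 1/2, CG = −√(1/2)
Pairs with CG² = 5/12: (1,-2): +√(5/12)

(1,-2): +√(5/12)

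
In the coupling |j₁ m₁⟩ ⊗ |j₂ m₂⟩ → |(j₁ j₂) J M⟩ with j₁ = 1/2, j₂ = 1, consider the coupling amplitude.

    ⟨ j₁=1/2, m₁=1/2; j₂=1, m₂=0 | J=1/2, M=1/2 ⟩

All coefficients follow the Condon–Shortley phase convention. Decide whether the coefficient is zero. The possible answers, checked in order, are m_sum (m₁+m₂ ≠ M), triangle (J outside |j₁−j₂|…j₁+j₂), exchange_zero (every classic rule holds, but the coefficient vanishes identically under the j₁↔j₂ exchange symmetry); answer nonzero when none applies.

m-sum: m₁+m₂ = 1/2+0 = 1/2, M = 1/2  ✓
triangle: |j₁−j₂| = 1/2 ≤ J = 1/2 ≤ j₁+j₂ = 3/2  ✓
exchange: j₁≠j₂ or m₁≠m₂ — the exchange symmetry imposes no constraint here
value check: CG = +√(1/3) = +0.577350 ≠ 0

nonzero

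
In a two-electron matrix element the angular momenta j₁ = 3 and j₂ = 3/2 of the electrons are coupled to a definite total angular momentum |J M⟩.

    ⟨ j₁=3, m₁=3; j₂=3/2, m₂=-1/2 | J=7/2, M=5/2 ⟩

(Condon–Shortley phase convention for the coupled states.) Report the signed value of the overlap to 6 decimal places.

triangle: 1!×5!×2!/9! = 240/362880
(j±m)!: 6!×0!×1!×2!×6!×1! = 1036800
prefactor² = (2J+1)×Δ×N² = 38400/7
  k=0: +1/(0!×1!×0!×1!×5!×1!) = 1/120
Σ = 1/120  ⇒  CG² = 38400/7×(1/120)² = 8/21
CG = +√(8/21) = +0.617213

+√(8/21) ≈ +0.617213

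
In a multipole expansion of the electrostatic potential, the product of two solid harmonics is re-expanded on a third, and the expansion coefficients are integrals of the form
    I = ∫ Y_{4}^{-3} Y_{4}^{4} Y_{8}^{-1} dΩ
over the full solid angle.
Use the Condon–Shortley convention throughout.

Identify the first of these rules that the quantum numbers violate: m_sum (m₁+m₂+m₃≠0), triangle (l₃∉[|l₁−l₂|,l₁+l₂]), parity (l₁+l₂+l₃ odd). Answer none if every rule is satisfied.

azimuthal sum: -3 + 4 − 1 = 0  ✓
0 ≤ 8 ≤ 8 (triangle on l)  ✓
L = 4 + 4 + 8 = 16 (even)  ✓

none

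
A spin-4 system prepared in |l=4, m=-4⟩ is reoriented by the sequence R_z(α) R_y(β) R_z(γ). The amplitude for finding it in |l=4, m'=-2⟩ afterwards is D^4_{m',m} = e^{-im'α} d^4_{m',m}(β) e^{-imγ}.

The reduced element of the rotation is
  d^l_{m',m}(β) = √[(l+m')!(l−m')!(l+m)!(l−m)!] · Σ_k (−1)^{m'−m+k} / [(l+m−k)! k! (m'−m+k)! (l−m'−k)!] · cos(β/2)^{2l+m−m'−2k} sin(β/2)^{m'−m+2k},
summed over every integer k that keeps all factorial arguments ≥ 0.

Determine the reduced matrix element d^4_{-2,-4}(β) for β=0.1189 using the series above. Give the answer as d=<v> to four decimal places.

d^4_{-2,-4}(β=0.1189) via the finite sum:
With c≡cos(β/2)=0.998233 and s≡sin(β/2)=0.059415, N=[2·720·1·40320]^{1/2}=7619.763776
k: max(0,(-4)−(-2))=0 … min(4+(-4),4−(-2))=0
  k=0: (−1)^2·7619.7638/(1440)·0.9982^6·0.0594^2 = +0.018483
d^4_{-2,-4}(0.1189) = +0.018483

d=0.0185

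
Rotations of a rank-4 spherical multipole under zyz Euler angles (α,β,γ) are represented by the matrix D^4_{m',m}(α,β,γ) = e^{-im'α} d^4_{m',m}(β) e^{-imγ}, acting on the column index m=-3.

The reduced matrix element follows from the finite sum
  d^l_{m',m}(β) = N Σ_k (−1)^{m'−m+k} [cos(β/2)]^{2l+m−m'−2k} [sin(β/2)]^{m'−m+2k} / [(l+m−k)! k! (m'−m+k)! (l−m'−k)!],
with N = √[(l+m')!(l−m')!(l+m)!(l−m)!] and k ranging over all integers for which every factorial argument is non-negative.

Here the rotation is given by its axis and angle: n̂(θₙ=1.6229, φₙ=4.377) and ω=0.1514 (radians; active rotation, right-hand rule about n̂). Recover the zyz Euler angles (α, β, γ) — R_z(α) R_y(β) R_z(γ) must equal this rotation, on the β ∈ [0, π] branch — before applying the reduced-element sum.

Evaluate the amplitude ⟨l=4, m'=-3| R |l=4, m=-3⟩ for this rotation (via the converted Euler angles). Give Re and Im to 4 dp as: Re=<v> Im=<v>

Axis–angle → zyz. n̂ = (sinθₙcosφₙ, sinθₙsinφₙ, cosθₙ) = (-0.328690, -0.943001, -0.052080), ω = 0.1514.
R = I cosω + sinω [n̂]ₓ + (1−cosω) n̂n̂ᵀ gives
  R = [+0.989797, +0.011400, -0.142030; -0.004309, +0.998733, +0.050136; +0.142421, -0.049012, +0.988592]
β = atan2(√(R₁₃²+R₂₃²), R₃₃) = 0.151194; α = atan2(R₂₃, R₁₃) mod 2π = 2.802254; γ = atan2(R₃₂, −R₃₁) mod 2π = 3.473032
Split into d^4_{-3,-3}(β=0.1512) × two z-phases.
Half-angle: c=0.997144, s=0.075525. N=√(1·5040·1·5040)=5040.000000
Admissible k: 0..1 (factorial args all ≥0)
  k=0: (−1)^0·5040.0000/(5040)·0.9971^8·0.0755^0 = +0.977378
  k=1: (−1)^1·5040.0000/(720)·0.9971^6·0.0755^2 = -0.039249
d^4_{-3,-3}(0.1512) = +0.977378 -0.039249 = +0.938129
Phases: e^{-i·(-3)·2.8023}=-0.525055+0.851068i, e^{-i·(-3)·3.4730}=-0.545076-0.838387i ⇒ D=+0.937866-0.022232i

Re=0.9379 Im=-0.0222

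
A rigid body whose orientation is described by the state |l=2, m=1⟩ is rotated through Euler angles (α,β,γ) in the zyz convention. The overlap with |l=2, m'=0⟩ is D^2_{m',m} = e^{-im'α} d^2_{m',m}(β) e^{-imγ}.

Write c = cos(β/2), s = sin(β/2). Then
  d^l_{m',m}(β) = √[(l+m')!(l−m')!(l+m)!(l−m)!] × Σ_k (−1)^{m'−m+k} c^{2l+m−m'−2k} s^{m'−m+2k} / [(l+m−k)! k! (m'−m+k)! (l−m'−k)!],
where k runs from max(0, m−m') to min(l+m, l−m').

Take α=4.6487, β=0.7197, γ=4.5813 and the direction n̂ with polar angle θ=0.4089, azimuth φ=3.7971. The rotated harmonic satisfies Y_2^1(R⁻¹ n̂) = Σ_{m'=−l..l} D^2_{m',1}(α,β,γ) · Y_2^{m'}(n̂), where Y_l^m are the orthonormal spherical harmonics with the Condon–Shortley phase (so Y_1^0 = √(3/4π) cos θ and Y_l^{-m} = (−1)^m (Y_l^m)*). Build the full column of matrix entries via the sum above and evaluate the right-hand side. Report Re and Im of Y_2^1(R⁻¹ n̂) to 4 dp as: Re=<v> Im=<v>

Need the full column D^2_{m',1} for m'=−2..2 at α=4.6487, β=0.7197, γ=4.5813.
cos(β/2)=0.935950, sin(β/2)=0.352134
d^2_{-2,1}: single k=3 term ⇒ +0.081735;  D = +0.000303-0.081734i
d^2_{-1,1}: k∈[2..3] ⇒ +0.325868 -0.015376 = +0.310492;  D = +0.309787+0.020911i
d^2_{0,1}: k∈[1..2] ⇒ +0.707198 -0.100104 = +0.607094;  D = -0.079356+0.601885i
d^2_{1,1}: k∈[0..1] ⇒ +0.767379 -0.325868 = +0.441511;  D = -0.433162-0.085454i
d^2_{2,1}: single k=0 term ⇒ -0.577425;  D = -0.147589+0.558244i
Y_2^{m'}(θ=0.4089,φ=3.7971) and Σ D·Y over m':
  (+0.0003-0.0817i)·(+0.0157-0.0590i)  (+0.3098+0.0209i)·(-0.2234+0.1718i)  (-0.0794+0.6019i)·(+0.4812+0.0000i)  (-0.4332-0.0855i)·(+0.2234+0.1718i)  (-0.1476+0.5582i)·(+0.0157+0.0590i)
Y_2^1(R⁻¹ n̂) = -0.233172+0.243416i

Re=-0.2332 Im=0.2434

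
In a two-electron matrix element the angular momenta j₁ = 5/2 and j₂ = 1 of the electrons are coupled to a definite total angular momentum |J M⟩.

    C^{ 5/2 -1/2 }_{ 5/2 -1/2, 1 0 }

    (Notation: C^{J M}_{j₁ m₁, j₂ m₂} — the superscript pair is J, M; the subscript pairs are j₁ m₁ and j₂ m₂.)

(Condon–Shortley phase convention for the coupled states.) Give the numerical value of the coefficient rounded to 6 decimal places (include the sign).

√[6·1!4!1!/7! · 2!3!1!1!2!3!] = √(144/35)
  +(−1)^0/∏(0,1,3,1,1,0)! = 1/6  (running 1/6)
  +(−1)^1/∏(1,0,2,0,2,1)! = -1/4  (running -1/12)
⟨..|..⟩ = √(144/35)·(-1/12) = -0.169031

−√(1/35) = -0.169031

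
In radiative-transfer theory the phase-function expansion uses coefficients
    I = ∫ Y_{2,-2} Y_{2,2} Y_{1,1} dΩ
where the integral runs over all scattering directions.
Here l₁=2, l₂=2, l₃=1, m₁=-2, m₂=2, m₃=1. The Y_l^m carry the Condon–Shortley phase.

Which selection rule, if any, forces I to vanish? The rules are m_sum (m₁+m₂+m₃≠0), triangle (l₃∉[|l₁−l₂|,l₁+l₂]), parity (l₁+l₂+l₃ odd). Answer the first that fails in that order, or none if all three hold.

azimuthal sum: -2 + 2 + 1 = 1  ✗
0 ≤ 1 ≤ 4 (triangle on l)
L = 2 + 2 + 1 = 5 (odd)

m_sum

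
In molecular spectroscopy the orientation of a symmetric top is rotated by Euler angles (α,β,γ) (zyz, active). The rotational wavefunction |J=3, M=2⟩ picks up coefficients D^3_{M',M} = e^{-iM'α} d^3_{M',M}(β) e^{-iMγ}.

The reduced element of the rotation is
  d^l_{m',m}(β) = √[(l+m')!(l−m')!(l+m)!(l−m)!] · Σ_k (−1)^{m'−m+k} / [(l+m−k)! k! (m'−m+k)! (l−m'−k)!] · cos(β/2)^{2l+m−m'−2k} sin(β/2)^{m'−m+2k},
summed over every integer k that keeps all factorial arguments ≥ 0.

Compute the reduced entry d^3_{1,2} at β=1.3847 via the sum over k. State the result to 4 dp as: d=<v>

d=-0.2048

d^3_{1,2}(β=1.3847) via the finite sum:
With c≡cos(β/2)=0.769748 and s≡sin(β/2)=0.638348, N=[24·2·120·1]^{1/2}=75.894664
k∈{1,2} keeps every argument non-negative
  k=1: (−1)^0·75.8947/(24)·0.7697^5·0.6383^1 = +0.545507
  k=2: (−1)^1·75.8947/(12)·0.7697^3·0.6383^3 = -0.750322
d^3_{1,2}(1.3847) = +0.545507 -0.750322 = -0.204815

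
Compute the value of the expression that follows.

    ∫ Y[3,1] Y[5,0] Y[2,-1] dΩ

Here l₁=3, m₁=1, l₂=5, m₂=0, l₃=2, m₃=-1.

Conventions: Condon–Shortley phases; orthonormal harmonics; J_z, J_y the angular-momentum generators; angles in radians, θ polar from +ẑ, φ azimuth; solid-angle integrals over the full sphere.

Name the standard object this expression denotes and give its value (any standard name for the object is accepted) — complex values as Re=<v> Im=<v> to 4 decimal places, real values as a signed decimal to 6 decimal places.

This is a Gaunt coefficient — the integral of a triple product of spherical harmonics over the sphere.
Checks pass: Σm=0; 10 even; l₃=2∈[2,8].
(2·3+1)(2·5+1)(2·2+1) = 385
Δ: 6! 0! 4! / 11! → 1/2310
sum: t=3:−1/144 = -1/144
3j²(3 5 2; 0 0 0) = Δ·Π!·Σ² = 10/231  (sign -1)
sum: t=2:+1/288 = 1/288
3j²(3 5 2; 1 0 -1) = Δ·Π!·Σ² = 5/231  (sign -1)
combine: 4πI² = 385·10/231·5/231 = 250/693
take √, sign +1: I = 0.16943318

Gaunt coefficient, +0.169433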